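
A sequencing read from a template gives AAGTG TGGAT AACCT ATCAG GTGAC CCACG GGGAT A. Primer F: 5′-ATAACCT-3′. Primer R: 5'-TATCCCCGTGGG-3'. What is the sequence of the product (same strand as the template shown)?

5'-ATAACCTATCAGGTGACCCACGGGGATA-3'

Forward primer ATAACCT is found on the top strand at positions 9–15.
Taking the reverse complement of TATCCCCGTGGG gives CCCACGGGGATA, found at positions 25–36 on the template; the primer anneals here to the top strand with its 3' end pointing upstream.
The product is the template from position 9 through 36 (28 bp).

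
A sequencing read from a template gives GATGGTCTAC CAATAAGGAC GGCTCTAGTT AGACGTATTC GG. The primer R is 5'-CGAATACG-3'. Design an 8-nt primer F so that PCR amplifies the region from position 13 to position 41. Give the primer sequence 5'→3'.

5'-ATAAGGAC-3'

The reverse primer's reverse complement CGTATTCG matches the template at positions 34–41; the product starts at position 13.
The forward primer is identical to the top strand over positions 13–20: ATAAGGAC.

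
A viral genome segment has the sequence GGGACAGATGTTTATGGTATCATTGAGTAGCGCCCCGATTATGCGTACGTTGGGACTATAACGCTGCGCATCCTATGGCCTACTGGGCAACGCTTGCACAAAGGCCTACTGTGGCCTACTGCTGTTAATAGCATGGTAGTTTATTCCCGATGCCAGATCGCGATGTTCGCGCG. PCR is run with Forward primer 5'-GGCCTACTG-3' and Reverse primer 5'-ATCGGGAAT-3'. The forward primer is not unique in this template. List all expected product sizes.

75 bp, 49 bp, 39 bp

The forward primer GGCCTACTG matches the top strand at positions 77–85, 103–111, 113–121.
The reverse primer's reverse complement is ATTCCCGAT, matching at positions 143–151.
Each forward site pairs with the reverse site to give a product ending at position 151: sizes 75, 49, 39 bp.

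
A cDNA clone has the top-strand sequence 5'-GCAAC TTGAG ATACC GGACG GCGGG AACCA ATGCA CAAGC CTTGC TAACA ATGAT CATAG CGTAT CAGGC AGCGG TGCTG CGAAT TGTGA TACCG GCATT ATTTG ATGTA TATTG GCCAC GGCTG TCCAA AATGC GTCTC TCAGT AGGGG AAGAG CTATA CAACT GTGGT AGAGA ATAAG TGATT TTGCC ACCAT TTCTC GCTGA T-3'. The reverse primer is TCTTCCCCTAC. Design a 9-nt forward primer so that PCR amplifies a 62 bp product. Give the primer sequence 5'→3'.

The reverse primer's reverse complement GTAGGGGAAGA matches the template at positions 144–154, so the product ends at position 154.
A 62 bp product then starts at position 154 − 62 + 1 = 93.
The forward primer is identical to the top strand there: CCGGCATTA.

5'-CCGGCATTA-3'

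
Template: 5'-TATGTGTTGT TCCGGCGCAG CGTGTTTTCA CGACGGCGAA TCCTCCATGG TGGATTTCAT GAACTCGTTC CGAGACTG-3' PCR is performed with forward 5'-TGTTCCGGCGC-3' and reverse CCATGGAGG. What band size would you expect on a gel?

43 bp

Scanning the template, TGTTCCGGCGC occurs at positions 8–18; this primer anneals to the bottom strand there with its 3' end pointing downstream.
The reverse primer's reverse complement is CCTCCATGG, which matches the template at positions 42–50.
Amplicon spans positions 8–50: 43 bp.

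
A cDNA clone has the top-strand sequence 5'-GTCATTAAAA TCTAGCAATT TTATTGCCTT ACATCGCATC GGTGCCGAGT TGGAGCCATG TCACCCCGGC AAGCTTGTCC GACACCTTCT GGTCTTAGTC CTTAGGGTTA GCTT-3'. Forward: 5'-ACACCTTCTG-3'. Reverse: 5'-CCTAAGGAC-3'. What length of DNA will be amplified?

Scanning the template, ACACCTTCTG occurs at positions 82–91; this primer anneals to the bottom strand there with its 3' end pointing downstream.
Reverse complement of the reverse primer: GTCCTTAGG. This occurs on the top strand at positions 98–106.
Amplicon spans positions 82–106: 25 bp.

25 bp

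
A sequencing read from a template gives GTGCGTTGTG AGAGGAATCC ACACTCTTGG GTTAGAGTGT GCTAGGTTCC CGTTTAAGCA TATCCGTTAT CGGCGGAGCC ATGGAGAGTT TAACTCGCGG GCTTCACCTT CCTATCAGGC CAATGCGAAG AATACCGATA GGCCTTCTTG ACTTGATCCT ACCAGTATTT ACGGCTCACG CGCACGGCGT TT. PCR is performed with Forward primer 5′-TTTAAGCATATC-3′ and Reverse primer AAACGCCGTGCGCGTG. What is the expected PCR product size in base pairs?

140 bp

Forward primer TTTAAGCATATC is found on the top strand at positions 53–64.
Reverse complement of the reverse primer: CACGCGCACGGCGTTT. This occurs on the top strand at positions 177–192.
Product length = (reverse-primer end) − (forward-primer start) + 1 = 192 − 53 + 1 = 140 bp.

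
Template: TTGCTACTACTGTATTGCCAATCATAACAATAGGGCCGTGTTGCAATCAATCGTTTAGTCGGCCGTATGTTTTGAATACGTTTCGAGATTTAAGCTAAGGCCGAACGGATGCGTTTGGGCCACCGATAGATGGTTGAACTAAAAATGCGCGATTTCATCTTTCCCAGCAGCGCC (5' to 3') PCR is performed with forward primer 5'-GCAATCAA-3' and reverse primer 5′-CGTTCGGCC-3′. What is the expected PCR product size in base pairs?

The forward primer matches the template at positions 43–50.
The reverse primer's reverse complement is GGCCGAACG, which matches the template at positions 99–107.
Amplicon spans positions 43–107: 65 bp.

65 bp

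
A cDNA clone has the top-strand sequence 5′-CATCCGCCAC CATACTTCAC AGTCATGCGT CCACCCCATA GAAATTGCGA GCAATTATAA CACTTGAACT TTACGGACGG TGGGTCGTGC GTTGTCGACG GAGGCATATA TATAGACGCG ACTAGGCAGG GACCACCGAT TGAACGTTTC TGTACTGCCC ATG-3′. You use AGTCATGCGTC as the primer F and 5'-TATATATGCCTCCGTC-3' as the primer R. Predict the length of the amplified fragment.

92 bp

The forward primer matches the template at positions 21–31.
Reverse complement of the reverse primer: GACGGAGGCATATATA. This occurs on the top strand at positions 97–112.
Product length = (reverse-primer end) − (forward-primer start) + 1 = 112 − 21 + 1 = 92 bp.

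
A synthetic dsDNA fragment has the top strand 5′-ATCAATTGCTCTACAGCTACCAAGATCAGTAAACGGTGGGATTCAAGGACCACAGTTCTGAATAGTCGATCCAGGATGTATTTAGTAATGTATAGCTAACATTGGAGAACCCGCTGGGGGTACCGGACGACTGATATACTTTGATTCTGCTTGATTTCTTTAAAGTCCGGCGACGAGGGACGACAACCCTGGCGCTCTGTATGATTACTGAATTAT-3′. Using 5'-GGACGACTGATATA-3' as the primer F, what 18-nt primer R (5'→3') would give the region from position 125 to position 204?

5'-TCATACAGAGCGCCAGGG-3'

The product's 3' end on the top strand is position 204.
The reverse primer anneals to the top strand over positions 187–204, i.e. to CCCTGGCGCTCTGTATGA.
Its sequence written 5'→3' is the reverse complement: TCATACAGAGCGCCAGGG.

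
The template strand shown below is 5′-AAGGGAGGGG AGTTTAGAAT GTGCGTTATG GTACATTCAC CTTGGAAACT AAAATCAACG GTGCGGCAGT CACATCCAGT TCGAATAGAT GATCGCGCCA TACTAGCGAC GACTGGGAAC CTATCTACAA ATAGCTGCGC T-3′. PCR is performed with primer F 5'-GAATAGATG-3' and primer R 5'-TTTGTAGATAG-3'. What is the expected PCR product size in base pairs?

49 bp

Scanning the template, GAATAGATG occurs at positions 83–91; this primer anneals to the bottom strand there with its 3' end pointing downstream.
The reverse primer's reverse complement is CTATCTACAAA, which matches the template at positions 121–131.
Product length = (reverse-primer end) − (forward-primer start) + 1 = 131 − 83 + 1 = 49 bp.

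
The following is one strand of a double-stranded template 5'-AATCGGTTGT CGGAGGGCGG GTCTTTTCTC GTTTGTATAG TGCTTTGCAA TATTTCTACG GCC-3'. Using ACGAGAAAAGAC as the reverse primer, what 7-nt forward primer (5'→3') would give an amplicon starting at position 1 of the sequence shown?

5'-AATCGGT-3'

The reverse primer's reverse complement GTCTTTTCTCGT matches the template at positions 21–32; the product starts at position 1.
The forward primer is identical to the top strand over positions 1–7: AATCGGT.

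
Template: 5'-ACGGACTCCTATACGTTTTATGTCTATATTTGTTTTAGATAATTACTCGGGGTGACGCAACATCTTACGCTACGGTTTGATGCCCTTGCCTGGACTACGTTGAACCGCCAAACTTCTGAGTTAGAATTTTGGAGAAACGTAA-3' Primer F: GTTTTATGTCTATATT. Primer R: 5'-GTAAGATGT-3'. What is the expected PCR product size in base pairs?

Forward primer GTTTTATGTCTATATT is found on the top strand at positions 15–30.
Reverse complement of the reverse primer: ACATCTTAC. This occurs on the top strand at positions 60–68.
The product runs from position 15 to position 68, so its length is 68 − 15 + 1 = 54 bp.

54 bp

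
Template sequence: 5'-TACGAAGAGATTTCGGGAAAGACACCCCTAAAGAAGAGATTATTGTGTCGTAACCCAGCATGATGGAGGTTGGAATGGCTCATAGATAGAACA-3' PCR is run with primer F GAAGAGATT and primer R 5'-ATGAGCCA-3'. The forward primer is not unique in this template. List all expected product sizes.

The forward primer GAAGAGATT matches the top strand at positions 4–12, 33–41.
The reverse primer's reverse complement is TGGCTCAT, matching at positions 76–83.
Each forward site pairs with the reverse site to give a product ending at position 83: sizes 80, 51 bp.

80 bp, 51 bp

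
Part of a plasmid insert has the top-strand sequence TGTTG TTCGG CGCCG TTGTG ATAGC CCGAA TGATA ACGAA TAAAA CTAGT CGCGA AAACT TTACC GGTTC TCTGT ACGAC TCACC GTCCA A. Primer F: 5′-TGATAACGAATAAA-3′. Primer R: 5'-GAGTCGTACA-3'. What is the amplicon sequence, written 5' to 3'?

Forward primer TGATAACGAATAAA is found on the top strand at positions 31–44.
Taking the reverse complement of GAGTCGTACA gives TGTACGACTC, found at positions 73–82 on the template; the primer anneals here to the top strand with its 3' end pointing upstream.
The product is the template from position 31 through 82 (52 bp).

5'-TGATAACGAATAAAACTAGTCGCGAAAACTTTACCGGTTCTCTGTACGACTC-3'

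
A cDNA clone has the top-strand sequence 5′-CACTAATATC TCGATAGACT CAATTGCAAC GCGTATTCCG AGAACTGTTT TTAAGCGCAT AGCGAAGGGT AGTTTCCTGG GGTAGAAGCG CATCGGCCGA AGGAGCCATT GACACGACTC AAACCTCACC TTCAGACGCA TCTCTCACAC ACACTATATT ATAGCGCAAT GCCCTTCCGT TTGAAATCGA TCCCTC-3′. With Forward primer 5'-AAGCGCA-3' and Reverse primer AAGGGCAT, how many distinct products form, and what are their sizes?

Two products: 124 bp, 91 bp

The forward primer AAGCGCA matches the top strand at positions 53–59, 86–92.
The reverse primer's reverse complement is ATGCCCTT, matching at positions 169–176.
Each forward site pairs with the reverse site to give a product ending at position 176: sizes 124, 91 bp.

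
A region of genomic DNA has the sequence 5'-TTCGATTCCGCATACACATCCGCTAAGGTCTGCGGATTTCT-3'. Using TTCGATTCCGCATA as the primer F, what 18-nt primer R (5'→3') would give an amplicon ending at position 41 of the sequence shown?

5'-AGAAATCCGCAGACCTTA-3'

The forward primer binds at positions 1–14; the product's 3' end on the top strand is position 41.
The reverse primer anneals to the top strand over positions 24–41, i.e. to TAAGGTCTGCGGATTTCT.
Its sequence written 5'→3' is the reverse complement: AGAAATCCGCAGACCTTA.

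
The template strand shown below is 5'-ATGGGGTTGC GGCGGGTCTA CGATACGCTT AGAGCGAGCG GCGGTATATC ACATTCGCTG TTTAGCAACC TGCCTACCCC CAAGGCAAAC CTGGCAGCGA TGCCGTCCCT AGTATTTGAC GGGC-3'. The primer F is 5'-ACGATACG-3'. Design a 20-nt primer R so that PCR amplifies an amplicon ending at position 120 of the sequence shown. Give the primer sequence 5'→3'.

The forward primer binds at positions 20–27; the product's 3' end on the top strand is position 120.
The reverse primer anneals to the top strand over positions 101–120, i.e. to TGCCGTCCCTAGTATTTGAC.
Its sequence written 5'→3' is the reverse complement: GTCAAATACTAGGGACGGCA.

5'-GTCAAATACTAGGGACGGCA-3'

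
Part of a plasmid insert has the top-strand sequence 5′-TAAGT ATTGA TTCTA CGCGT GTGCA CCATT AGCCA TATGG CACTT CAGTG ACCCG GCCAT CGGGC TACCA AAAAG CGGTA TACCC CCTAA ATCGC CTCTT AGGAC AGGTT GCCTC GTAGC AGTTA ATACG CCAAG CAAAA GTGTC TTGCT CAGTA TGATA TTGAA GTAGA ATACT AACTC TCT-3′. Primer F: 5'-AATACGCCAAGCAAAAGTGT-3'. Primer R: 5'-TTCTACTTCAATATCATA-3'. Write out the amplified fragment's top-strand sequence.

Forward primer AATACGCCAAGCAAAAGTGT is found on the top strand at positions 125–144.
Taking the reverse complement of TTCTACTTCAATATCATA gives TATGATATTGAAGTAGAA, found at positions 154–171 on the template; the primer anneals here to the top strand with its 3' end pointing upstream.
The product is the template from position 125 through 171 (47 bp).

5'-AATACGCCAAGCAAAAGTGTCTTGCTCAGTATGATATTGAAGTAGAA-3'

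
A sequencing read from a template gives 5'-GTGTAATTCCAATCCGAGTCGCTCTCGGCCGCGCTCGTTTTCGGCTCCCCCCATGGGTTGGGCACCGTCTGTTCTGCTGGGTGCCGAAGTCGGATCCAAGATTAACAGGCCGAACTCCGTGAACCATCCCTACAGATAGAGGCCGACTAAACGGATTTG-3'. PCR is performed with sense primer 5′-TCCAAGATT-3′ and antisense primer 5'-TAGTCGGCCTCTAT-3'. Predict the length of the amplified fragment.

Forward primer TCCAAGATT is found on the top strand at positions 95–103.
Taking the reverse complement of TAGTCGGCCTCTAT gives ATAGAGGCCGACTA, found at positions 136–149 on the template; the primer anneals here to the top strand with its 3' end pointing upstream.
Amplicon spans positions 95–149: 55 bp.

55 bp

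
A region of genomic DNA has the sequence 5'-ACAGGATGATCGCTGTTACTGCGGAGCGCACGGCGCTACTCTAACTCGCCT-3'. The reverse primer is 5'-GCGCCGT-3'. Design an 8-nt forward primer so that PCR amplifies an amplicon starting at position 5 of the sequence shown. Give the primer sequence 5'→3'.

5'-GATGATCG-3'

The reverse primer's reverse complement ACGGCGC matches the template at positions 30–36; the product starts at position 5.
The forward primer is identical to the top strand over positions 5–12: GATGATCG.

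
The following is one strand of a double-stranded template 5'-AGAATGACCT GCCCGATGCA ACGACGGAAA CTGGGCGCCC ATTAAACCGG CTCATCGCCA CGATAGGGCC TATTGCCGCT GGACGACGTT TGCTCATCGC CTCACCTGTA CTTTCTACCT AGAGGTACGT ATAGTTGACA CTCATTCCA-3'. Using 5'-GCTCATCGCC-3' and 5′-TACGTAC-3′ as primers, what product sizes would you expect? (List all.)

The forward primer GCTCATCGCC matches the top strand at positions 50–59, 92–101.
The reverse primer's reverse complement is GTACGTA, matching at positions 125–131.
Each forward site pairs with the reverse site to give a product ending at position 131: sizes 82, 40 bp.

82 bp, 40 bp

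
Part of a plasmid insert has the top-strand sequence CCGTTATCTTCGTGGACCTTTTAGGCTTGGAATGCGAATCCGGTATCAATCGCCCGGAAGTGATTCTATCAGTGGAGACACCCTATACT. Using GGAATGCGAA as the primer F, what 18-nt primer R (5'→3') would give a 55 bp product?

5'-GGGTGTCTCCACTGATAG-3'

The forward primer binds at positions 29–38, so a 55 bp product ends at position 29 + 55 − 1 = 83.
The reverse primer anneals to the top strand over positions 66–83, i.e. to CTATCAGTGGAGACACCC.
Its sequence written 5'→3' is the reverse complement: GGGTGTCTCCACTGATAG.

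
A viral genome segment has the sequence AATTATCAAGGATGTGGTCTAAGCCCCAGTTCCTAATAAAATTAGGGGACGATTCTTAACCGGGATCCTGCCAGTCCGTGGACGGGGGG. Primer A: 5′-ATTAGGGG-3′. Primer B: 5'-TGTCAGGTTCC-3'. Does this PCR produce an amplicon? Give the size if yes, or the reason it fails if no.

No product — primer B has no binding site in the template.

Primer B (TGTCAGGTTCC) does not match the top strand, and its reverse complement GGAACCTGACA does not match either.
With no annealing site for primer B, no amplification occurs.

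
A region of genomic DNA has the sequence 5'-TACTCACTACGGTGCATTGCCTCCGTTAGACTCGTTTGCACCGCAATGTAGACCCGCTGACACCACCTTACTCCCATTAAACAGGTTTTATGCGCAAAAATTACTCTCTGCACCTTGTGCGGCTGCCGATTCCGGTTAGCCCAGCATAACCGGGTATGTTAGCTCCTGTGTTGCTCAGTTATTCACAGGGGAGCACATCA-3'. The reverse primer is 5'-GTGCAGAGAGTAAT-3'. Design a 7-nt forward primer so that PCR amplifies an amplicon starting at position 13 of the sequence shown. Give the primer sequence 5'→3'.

The reverse primer's reverse complement ATTACTCTCTGCAC matches the template at positions 100–113; the product starts at position 13.
The forward primer is identical to the top strand over positions 13–19: TGCATTG.

5'-TGCATTG-3'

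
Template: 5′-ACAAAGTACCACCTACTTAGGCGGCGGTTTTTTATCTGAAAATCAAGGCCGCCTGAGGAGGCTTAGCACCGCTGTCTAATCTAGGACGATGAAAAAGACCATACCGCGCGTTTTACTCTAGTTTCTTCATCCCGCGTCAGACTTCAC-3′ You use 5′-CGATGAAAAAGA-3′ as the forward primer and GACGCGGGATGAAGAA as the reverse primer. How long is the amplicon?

Forward primer CGATGAAAAAGA is found on the top strand at positions 87–98.
Reverse complement of the reverse primer: TTCTTCATCCCGCGTC. This occurs on the top strand at positions 123–138.
Amplicon spans positions 87–138: 52 bp.

52 bp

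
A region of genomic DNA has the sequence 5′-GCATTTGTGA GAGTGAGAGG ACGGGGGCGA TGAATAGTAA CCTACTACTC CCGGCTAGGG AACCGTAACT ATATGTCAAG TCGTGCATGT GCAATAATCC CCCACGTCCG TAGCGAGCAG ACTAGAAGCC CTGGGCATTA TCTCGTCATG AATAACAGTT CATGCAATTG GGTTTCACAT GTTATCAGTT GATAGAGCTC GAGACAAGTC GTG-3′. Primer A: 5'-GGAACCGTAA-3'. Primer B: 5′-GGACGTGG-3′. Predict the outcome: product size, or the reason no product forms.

Primer A (GGAACCGTAA) matches the top strand at positions 59–68; it acts as a forward primer.
Primer B's reverse complement is CCACGTCC, matching the top strand at positions 102–109; it acts as a reverse primer.
The 3' ends face each other across positions 59–109, giving a 51 bp product.

Yes — a 51 bp product.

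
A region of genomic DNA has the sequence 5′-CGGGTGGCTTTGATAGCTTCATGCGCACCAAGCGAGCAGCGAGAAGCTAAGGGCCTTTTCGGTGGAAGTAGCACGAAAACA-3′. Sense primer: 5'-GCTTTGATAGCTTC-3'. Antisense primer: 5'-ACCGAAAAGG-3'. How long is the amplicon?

57 bp

Forward primer GCTTTGATAGCTTC is found on the top strand at positions 7–20.
Taking the reverse complement of ACCGAAAAGG gives CCTTTTCGGT, found at positions 54–63 on the template; the primer anneals here to the top strand with its 3' end pointing upstream.
The product runs from position 7 to position 63, so its length is 63 − 7 + 1 = 57 bp.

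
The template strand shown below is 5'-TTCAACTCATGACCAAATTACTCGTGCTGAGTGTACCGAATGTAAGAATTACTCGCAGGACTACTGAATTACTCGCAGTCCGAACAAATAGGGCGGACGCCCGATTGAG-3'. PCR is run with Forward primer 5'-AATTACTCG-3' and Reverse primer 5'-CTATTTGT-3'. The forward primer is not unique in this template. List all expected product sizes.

76 bp, 45 bp, 25 bp

The forward primer AATTACTCG matches the top strand at positions 16–24, 47–55, 67–75.
The reverse primer's reverse complement is ACAAATAG, matching at positions 84–91.
Each forward site pairs with the reverse site to give a product ending at position 91: sizes 76, 45, 25 bp.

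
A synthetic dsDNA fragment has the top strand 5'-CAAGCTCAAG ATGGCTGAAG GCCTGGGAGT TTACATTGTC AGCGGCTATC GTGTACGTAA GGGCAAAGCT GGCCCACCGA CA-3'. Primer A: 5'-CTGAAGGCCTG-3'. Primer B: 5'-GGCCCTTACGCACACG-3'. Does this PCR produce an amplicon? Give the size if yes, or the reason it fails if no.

No product — primer B has no binding site in the template.

Primer B (GGCCCTTACGCACACG) does not match the top strand, and its reverse complement CGTGTGCGTAAGGGCC does not match either.
With no annealing site for primer B, no amplification occurs.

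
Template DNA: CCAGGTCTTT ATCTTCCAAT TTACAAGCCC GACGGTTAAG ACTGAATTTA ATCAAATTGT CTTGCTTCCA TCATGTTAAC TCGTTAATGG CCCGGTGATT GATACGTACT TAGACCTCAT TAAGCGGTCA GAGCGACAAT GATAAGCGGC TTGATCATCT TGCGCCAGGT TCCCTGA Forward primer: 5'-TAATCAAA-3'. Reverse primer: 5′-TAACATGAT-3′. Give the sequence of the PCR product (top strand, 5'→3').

Forward primer TAATCAAA is found on the top strand at positions 49–56.
Reverse complement of the reverse primer: ATCATGTTA. This occurs on the top strand at positions 70–78.
The product is the template from position 49 through 78 (30 bp).

5'-TAATCAAATTGTCTTGCTTCCATCATGTTA-3'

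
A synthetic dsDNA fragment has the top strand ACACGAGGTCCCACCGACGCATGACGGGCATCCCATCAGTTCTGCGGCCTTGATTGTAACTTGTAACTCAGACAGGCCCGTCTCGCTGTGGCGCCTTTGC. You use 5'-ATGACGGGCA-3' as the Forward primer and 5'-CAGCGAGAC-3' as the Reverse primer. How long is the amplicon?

The forward primer matches the template at positions 21–30.
Reverse complement of the reverse primer: GTCTCGCTG. This occurs on the top strand at positions 80–88.
Product length = (reverse-primer end) − (forward-primer start) + 1 = 88 − 21 + 1 = 68 bp.

68 bp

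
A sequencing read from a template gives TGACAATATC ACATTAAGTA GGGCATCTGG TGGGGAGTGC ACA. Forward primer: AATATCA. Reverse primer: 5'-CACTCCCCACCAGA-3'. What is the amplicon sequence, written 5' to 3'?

5'-AATATCACATTAAGTAGGGCATCTGGTGGGGAGTG-3'

Forward primer AATATCA is found on the top strand at positions 5–11.
The reverse primer's reverse complement is TCTGGTGGGGAGTG, which matches the template at positions 26–39.
The product is the template from position 5 through 39 (35 bp).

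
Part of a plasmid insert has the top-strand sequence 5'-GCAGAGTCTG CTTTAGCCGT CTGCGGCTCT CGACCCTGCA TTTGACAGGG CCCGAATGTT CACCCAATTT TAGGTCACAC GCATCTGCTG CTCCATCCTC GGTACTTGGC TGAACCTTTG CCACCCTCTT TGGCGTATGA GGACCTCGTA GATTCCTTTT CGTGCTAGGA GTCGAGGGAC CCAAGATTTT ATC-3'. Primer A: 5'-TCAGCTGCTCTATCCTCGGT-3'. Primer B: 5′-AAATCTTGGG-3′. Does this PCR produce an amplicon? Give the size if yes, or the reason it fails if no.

No product — primer A has no binding site in the template.

Primer A (TCAGCTGCTCTATCCTCGGT) does not match the top strand, and its reverse complement ACCGAGGATAGAGCAGCTGA does not match either.
With no annealing site for primer A, no amplification occurs.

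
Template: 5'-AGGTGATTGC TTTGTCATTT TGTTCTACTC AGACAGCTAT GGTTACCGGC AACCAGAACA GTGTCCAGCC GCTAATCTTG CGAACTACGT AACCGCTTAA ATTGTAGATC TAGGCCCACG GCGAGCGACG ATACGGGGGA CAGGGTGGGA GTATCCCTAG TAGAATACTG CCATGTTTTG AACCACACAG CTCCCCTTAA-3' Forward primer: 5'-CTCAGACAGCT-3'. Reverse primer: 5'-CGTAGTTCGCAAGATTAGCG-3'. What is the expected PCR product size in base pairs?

62 bp

Scanning the template, CTCAGACAGCT occurs at positions 28–38; this primer anneals to the bottom strand there with its 3' end pointing downstream.
Taking the reverse complement of CGTAGTTCGCAAGATTAGCG gives CGCTAATCTTGCGAACTACG, found at positions 70–89 on the template; the primer anneals here to the top strand with its 3' end pointing upstream.
The product runs from position 28 to position 89, so its length is 89 − 28 + 1 = 62 bp.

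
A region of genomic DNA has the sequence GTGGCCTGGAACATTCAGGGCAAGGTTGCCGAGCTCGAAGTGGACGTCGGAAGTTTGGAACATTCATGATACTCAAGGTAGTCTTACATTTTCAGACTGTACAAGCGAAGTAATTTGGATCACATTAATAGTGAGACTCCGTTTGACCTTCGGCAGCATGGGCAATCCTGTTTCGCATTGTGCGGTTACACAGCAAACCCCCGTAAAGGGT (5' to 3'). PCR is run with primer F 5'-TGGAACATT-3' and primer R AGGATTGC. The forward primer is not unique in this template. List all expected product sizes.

The forward primer TGGAACATT matches the top strand at positions 7–15, 56–64.
The reverse primer's reverse complement is GCAATCCT, matching at positions 162–169.
Each forward site pairs with the reverse site to give a product ending at position 169: sizes 163, 114 bp.

163 bp, 114 bp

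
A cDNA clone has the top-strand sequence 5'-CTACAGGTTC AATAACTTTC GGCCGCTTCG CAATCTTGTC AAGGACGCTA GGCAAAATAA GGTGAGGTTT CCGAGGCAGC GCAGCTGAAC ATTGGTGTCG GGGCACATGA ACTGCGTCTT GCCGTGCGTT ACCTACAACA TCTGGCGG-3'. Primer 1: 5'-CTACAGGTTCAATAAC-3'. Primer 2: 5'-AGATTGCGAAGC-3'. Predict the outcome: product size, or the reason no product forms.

Yes — a 36 bp product.

Primer 1 (CTACAGGTTCAATAAC) matches the top strand at positions 1–16; it acts as a forward primer.
Primer 2's reverse complement is GCTTCGCAATCT, matching the top strand at positions 25–36; it acts as a reverse primer.
The 3' ends face each other across positions 1–36, giving a 36 bp product.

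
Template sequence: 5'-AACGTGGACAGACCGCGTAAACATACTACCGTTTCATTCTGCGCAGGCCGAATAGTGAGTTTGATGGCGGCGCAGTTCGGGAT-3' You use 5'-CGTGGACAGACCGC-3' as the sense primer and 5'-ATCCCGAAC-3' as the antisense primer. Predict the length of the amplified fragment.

81 bp

The forward primer matches the template at positions 3–16.
Reverse complement of the reverse primer: GTTCGGGAT. This occurs on the top strand at positions 75–83.
The product runs from position 3 to position 83, so its length is 83 − 3 + 1 = 81 bp.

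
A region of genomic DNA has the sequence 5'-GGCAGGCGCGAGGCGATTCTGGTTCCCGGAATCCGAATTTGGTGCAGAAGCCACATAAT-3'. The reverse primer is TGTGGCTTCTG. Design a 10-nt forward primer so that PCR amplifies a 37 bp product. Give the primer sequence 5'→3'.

The reverse primer's reverse complement CAGAAGCCACA matches the template at positions 45–55, so the product ends at position 55.
A 37 bp product then starts at position 55 − 37 + 1 = 19.
The forward primer is identical to the top strand there: CTGGTTCCCG.

5'-CTGGTTCCCG-3'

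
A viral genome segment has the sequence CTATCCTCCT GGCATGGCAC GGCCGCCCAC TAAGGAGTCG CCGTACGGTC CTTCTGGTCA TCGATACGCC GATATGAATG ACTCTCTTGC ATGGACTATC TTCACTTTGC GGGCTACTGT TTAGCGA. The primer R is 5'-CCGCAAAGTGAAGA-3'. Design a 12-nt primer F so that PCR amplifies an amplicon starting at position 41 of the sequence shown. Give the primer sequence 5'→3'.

The reverse primer's reverse complement TCTTCACTTTGCGG matches the template at positions 99–112; the product starts at position 41.
The forward primer is identical to the top strand over positions 41–52: CCGTACGGTCCT.

5'-CCGTACGGTCCT-3'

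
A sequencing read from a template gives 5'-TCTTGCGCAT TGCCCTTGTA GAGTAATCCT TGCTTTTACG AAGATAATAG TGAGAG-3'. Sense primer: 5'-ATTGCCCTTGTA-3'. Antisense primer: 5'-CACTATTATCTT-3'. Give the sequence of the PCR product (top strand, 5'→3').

The forward primer matches the template at positions 9–20.
The reverse primer's reverse complement is AAGATAATAGTG, which matches the template at positions 41–52.
The product is the template from position 9 through 52 (44 bp).

5'-ATTGCCCTTGTAGAGTAATCCTTGCTTTTACGAAGATAATAGTG-3'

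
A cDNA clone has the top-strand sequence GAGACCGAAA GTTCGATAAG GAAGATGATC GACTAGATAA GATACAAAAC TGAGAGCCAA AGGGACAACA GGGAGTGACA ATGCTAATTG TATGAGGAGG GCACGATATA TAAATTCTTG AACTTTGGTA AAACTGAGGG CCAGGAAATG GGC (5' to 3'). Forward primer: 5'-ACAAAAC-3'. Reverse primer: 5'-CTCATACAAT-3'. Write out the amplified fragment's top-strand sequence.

5'-ACAAAACTGAGAGCCAAAGGGACAACAGGGAGTGACAATGCTAATTGTATGAG-3'

The forward primer matches the template at positions 44–50.
Taking the reverse complement of CTCATACAAT gives ATTGTATGAG, found at positions 87–96 on the template; the primer anneals here to the top strand with its 3' end pointing upstream.
The product is the template from position 44 through 96 (53 bp).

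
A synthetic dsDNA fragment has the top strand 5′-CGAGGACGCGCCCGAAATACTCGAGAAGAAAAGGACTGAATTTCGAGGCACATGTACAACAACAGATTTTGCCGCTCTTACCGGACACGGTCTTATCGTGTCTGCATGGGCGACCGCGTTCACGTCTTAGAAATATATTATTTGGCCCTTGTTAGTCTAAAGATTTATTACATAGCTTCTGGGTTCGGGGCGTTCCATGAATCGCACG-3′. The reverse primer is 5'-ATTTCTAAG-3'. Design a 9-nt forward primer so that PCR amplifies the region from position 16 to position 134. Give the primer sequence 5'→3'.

The reverse primer's reverse complement CTTAGAAAT matches the template at positions 126–134; the product starts at position 16.
The forward primer is identical to the top strand over positions 16–24: AATACTCGA.

5'-AATACTCGA-3'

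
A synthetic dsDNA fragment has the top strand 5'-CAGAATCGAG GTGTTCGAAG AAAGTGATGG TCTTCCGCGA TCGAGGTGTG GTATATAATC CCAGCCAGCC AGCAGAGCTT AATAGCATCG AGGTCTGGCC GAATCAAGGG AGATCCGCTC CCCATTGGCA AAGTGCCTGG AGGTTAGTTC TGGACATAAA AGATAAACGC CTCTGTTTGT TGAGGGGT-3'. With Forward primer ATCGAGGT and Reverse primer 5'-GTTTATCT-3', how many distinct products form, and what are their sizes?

Three products: 164 bp, 129 bp, 82 bp

The forward primer ATCGAGGT matches the top strand at positions 5–12, 40–47, 87–94.
The reverse primer's reverse complement is AGATAAAC, matching at positions 161–168.
Each forward site pairs with the reverse site to give a product ending at position 168: sizes 164, 129, 82 bp.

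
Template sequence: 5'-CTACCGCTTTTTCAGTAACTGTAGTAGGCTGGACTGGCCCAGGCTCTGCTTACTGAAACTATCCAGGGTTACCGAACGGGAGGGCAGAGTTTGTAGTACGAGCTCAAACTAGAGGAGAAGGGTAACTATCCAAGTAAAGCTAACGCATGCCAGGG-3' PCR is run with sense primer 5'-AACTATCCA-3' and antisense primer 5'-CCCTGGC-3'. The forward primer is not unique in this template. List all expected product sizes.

The forward primer AACTATCCA matches the top strand at positions 57–65, 124–132.
The reverse primer's reverse complement is GCCAGGG, matching at positions 149–155.
Each forward site pairs with the reverse site to give a product ending at position 155: sizes 99, 32 bp.

99 bp, 32 bp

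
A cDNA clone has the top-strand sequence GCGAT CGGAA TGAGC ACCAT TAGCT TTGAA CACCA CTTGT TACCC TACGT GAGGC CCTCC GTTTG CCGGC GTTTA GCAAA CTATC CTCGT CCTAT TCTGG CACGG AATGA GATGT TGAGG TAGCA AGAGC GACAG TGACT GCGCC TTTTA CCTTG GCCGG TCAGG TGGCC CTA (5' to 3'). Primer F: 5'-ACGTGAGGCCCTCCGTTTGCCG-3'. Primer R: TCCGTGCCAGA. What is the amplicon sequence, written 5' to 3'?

5'-ACGTGAGGCCCTCCGTTTGCCGGCGTTTAGCAAACTATCCTCGTCCTATTCTGGCACGGA-3'

The forward primer matches the template at positions 47–68.
Taking the reverse complement of TCCGTGCCAGA gives TCTGGCACGGA, found at positions 96–106 on the template; the primer anneals here to the top strand with its 3' end pointing upstream.
The product is the template from position 47 through 106 (60 bp).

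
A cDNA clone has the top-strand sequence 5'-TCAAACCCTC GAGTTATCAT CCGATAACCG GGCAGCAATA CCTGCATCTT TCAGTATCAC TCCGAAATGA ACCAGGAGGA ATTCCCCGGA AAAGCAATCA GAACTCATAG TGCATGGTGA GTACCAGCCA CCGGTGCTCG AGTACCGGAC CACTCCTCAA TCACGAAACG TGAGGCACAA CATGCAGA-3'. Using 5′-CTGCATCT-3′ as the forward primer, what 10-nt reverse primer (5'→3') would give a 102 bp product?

The forward primer binds at positions 42–49, so a 102 bp product ends at position 42 + 102 − 1 = 143.
The reverse primer anneals to the top strand over positions 134–143, i.e. to GTGCTCGAGT.
Its sequence written 5'→3' is the reverse complement: ACTCGAGCAC.

5'-ACTCGAGCAC-3'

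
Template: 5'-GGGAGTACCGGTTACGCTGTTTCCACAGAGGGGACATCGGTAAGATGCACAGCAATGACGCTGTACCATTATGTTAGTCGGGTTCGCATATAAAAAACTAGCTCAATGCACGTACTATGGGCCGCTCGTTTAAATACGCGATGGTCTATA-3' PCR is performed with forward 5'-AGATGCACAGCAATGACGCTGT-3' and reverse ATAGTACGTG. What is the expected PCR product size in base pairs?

Scanning the template, AGATGCACAGCAATGACGCTGT occurs at positions 43–64; this primer anneals to the bottom strand there with its 3' end pointing downstream.
The reverse primer's reverse complement is CACGTACTAT, which matches the template at positions 109–118.
The product runs from position 43 to position 118, so its length is 118 − 43 + 1 = 76 bp.

76 bp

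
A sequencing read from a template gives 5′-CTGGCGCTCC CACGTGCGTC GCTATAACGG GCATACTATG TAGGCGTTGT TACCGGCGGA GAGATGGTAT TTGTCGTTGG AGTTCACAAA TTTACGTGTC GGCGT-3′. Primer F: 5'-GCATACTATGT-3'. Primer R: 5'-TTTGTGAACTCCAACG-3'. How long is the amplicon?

Forward primer GCATACTATGT is found on the top strand at positions 31–41.
Taking the reverse complement of TTTGTGAACTCCAACG gives CGTTGGAGTTCACAAA, found at positions 75–90 on the template; the primer anneals here to the top strand with its 3' end pointing upstream.
Product length = (reverse-primer end) − (forward-primer start) + 1 = 90 − 31 + 1 = 60 bp.

60 bp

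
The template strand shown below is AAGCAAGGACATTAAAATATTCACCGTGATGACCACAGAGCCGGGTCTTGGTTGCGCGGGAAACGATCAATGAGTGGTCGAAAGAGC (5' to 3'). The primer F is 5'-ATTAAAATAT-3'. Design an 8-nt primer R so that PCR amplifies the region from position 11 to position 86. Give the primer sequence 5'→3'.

5'-CTCTTTCG-3'

The product's 3' end on the top strand is position 86.
The reverse primer anneals to the top strand over positions 79–86, i.e. to CGAAAGAG.
Its sequence written 5'→3' is the reverse complement: CTCTTTCG.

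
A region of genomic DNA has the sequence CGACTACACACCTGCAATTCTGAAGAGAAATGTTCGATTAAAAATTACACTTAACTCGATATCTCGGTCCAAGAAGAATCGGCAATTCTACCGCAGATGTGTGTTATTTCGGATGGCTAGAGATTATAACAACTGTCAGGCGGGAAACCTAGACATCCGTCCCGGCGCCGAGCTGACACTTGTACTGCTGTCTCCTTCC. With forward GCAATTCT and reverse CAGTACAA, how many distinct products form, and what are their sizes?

Two products: 174 bp, 106 bp

The forward primer GCAATTCT matches the top strand at positions 14–21, 82–89.
The reverse primer's reverse complement is TTGTACTG, matching at positions 180–187.
Each forward site pairs with the reverse site to give a product ending at position 187: sizes 174, 106 bp.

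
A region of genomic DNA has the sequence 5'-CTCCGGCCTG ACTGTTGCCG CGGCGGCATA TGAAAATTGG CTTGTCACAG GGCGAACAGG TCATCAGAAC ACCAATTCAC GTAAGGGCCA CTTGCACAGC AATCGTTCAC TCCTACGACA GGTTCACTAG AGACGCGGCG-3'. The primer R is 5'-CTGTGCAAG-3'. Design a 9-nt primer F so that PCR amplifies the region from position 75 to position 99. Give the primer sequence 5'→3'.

The reverse primer's reverse complement CTTGCACAG matches the template at positions 91–99; the product starts at position 75.
The forward primer is identical to the top strand over positions 75–83: ATTCACGTA.

5'-ATTCACGTA-3'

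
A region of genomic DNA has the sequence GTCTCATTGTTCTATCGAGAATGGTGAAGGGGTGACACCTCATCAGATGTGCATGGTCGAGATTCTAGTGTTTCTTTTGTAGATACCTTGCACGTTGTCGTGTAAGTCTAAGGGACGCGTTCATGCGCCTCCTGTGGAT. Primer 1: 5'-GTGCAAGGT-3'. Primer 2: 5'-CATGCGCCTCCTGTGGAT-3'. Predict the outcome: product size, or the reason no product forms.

No product — the primers' 3' ends point away from each other.

Primer 1 (GTGCAAGGT) has reverse complement ACCTTGCAC, which matches the top strand at positions 85–93; primer 1 anneals to the top strand there with its 3' end pointing upstream toward position 85.
Primer 2 (CATGCGCCTCCTGTGGAT) matches the top strand directly at positions 122–139; it anneals to the bottom strand with its 3' end pointing downstream toward position 139.
The 3' ends diverge (primer 1 extends toward position 1, primer 2 toward position 139), so the primers never converge on a shared product.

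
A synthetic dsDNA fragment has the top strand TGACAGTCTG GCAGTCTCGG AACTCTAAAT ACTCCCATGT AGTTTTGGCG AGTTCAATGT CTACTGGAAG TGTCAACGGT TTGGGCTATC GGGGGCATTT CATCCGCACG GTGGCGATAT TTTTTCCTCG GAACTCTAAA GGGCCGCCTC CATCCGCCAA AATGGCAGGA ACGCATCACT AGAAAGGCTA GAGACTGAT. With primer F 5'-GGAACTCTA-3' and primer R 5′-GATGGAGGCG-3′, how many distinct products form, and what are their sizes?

Two products: 136 bp, 25 bp

The forward primer GGAACTCTA matches the top strand at positions 19–27, 130–138.
The reverse primer's reverse complement is CGCCTCCATC, matching at positions 145–154.
Each forward site pairs with the reverse site to give a product ending at position 154: sizes 136, 25 bp.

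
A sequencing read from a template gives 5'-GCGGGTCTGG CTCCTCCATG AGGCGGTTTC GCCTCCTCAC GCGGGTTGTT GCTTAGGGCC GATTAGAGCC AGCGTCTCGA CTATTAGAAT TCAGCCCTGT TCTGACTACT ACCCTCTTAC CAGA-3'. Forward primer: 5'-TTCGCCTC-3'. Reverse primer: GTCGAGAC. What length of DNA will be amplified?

The forward primer matches the template at positions 28–35.
Taking the reverse complement of GTCGAGAC gives GTCTCGAC, found at positions 74–81 on the template; the primer anneals here to the top strand with its 3' end pointing upstream.
Product length = (reverse-primer end) − (forward-primer start) + 1 = 81 − 28 + 1 = 54 bp.

54 bp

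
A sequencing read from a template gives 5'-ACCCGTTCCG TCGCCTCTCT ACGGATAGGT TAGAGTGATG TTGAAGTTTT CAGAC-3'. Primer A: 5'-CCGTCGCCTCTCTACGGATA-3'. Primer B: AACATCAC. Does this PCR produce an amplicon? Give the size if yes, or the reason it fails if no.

Primer A (CCGTCGCCTCTCTACGGATA) matches the top strand at positions 8–27; it acts as a forward primer.
Primer B's reverse complement is GTGATGTT, matching the top strand at positions 35–42; it acts as a reverse primer.
The 3' ends face each other across positions 8–42, giving a 35 bp product.

Yes — a 35 bp product.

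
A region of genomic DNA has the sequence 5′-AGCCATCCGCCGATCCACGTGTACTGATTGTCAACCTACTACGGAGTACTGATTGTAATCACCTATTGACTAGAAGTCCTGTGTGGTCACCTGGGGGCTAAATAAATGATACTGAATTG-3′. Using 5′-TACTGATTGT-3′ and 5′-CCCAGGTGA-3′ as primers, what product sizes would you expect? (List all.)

The forward primer TACTGATTGT matches the top strand at positions 22–31, 47–56.
The reverse primer's reverse complement is TCACCTGGG, matching at positions 87–95.
Each forward site pairs with the reverse site to give a product ending at position 95: sizes 74, 49 bp.

74 bp, 49 bp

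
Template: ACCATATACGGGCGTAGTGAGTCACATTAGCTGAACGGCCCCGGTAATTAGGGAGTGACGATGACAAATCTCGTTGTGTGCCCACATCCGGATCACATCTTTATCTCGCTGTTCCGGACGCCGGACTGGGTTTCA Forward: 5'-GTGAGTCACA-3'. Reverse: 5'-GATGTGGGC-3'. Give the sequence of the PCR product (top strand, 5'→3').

Scanning the template, GTGAGTCACA occurs at positions 17–26; this primer anneals to the bottom strand there with its 3' end pointing downstream.
Reverse complement of the reverse primer: GCCCACATC. This occurs on the top strand at positions 80–88.
The product is the template from position 17 through 88 (72 bp).

5'-GTGAGTCACATTAGCTGAACGGCCCCGGTAATTAGGGAGTGACGATGACAAATCTCGTTGTGTGCCCACATC-3'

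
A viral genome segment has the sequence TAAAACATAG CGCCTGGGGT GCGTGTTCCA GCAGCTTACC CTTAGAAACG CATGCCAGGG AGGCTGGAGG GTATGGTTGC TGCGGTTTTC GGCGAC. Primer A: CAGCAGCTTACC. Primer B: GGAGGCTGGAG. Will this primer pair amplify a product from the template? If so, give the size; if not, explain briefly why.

No product — both primers anneal to the same strand and extend in the same direction.

Primer A (CAGCAGCTTACC) matches the top strand at positions 29–40 (3' end points downstream).
Primer B (GGAGGCTGGAG) also matches the top strand directly, at positions 59–69 — its reverse complement CTCCAGCCTCC is not present.
Both primers anneal to the bottom strand with 3' ends pointing the same way, so neither can prime synthesis back toward the other.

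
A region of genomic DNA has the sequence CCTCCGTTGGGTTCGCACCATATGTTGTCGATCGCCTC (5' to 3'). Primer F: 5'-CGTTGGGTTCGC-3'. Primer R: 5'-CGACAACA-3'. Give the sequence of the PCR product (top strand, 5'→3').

The forward primer matches the template at positions 5–16.
The reverse primer's reverse complement is TGTTGTCG, which matches the template at positions 23–30.
The product is the template from position 5 through 30 (26 bp).

5'-CGTTGGGTTCGCACCATATGTTGTCG-3'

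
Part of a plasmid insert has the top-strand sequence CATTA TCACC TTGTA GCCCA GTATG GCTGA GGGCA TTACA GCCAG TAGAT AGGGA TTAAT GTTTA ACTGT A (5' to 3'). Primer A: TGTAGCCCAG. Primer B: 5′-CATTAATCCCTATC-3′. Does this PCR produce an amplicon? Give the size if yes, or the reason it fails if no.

Primer A (TGTAGCCCAG) matches the top strand at positions 12–21; it acts as a forward primer.
Primer B's reverse complement is GATAGGGATTAATG, matching the top strand at positions 48–61; it acts as a reverse primer.
The 3' ends face each other across positions 12–61, giving a 50 bp product.

Yes — a 50 bp product.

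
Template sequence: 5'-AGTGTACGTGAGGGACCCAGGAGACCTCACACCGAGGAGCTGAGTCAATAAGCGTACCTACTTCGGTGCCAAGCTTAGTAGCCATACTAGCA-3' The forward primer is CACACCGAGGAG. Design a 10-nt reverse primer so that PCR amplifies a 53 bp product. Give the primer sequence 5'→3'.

The forward primer binds at positions 28–39, so a 53 bp product ends at position 28 + 53 − 1 = 80.
The reverse primer anneals to the top strand over positions 71–80, i.e. to AAGCTTAGTA.
Its sequence written 5'→3' is the reverse complement: TACTAAGCTT.

5'-TACTAAGCTT-3'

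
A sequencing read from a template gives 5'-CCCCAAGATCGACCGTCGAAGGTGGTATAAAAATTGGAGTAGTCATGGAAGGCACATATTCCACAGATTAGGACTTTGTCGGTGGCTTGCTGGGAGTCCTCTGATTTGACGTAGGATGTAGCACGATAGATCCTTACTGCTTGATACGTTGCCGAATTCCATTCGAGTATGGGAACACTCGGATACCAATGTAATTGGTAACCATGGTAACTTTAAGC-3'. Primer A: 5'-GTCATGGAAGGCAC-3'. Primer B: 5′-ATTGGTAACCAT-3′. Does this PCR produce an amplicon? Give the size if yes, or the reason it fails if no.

No product — both primers anneal to the same strand and extend in the same direction.

Primer A (GTCATGGAAGGCAC) matches the top strand at positions 42–55 (3' end points downstream).
Primer B (ATTGGTAACCAT) also matches the top strand directly, at positions 194–205 — its reverse complement ATGGTTACCAAT is not present.
Both primers anneal to the bottom strand with 3' ends pointing the same way, so neither can prime synthesis back toward the other.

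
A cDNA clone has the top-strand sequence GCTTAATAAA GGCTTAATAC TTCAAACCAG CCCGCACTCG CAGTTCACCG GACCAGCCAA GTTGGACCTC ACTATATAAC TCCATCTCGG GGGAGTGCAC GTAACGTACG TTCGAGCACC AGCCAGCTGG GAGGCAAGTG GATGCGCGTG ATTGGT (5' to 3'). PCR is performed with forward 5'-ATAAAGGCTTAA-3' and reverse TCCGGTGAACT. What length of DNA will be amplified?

47 bp

Scanning the template, ATAAAGGCTTAA occurs at positions 6–17; this primer anneals to the bottom strand there with its 3' end pointing downstream.
Taking the reverse complement of TCCGGTGAACT gives AGTTCACCGGA, found at positions 42–52 on the template; the primer anneals here to the top strand with its 3' end pointing upstream.
The product runs from position 6 to position 52, so its length is 52 − 6 + 1 = 47 bp.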